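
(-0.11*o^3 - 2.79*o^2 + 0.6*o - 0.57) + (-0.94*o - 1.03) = -0.11*o^3 - 2.79*o^2 - 0.34*o - 1.6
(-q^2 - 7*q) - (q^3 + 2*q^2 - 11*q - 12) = -q^3 - 3*q^2 + 4*q + 12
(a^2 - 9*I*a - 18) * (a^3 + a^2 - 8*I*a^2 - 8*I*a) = a^5 + a^4 - 17*I*a^4 - 90*a^3 - 17*I*a^3 - 90*a^2 + 144*I*a^2 + 144*I*a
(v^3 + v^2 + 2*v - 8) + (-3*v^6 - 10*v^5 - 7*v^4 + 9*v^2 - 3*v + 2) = -3*v^6 - 10*v^5 - 7*v^4 + v^3 + 10*v^2 - v - 6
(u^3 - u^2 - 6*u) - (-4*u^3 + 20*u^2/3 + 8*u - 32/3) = 5*u^3 - 23*u^2/3 - 14*u + 32/3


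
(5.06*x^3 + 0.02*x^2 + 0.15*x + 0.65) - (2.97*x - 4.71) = 5.06*x^3 + 0.02*x^2 - 2.82*x + 5.36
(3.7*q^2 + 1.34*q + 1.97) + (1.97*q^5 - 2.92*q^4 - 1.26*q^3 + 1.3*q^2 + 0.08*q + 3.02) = 1.97*q^5 - 2.92*q^4 - 1.26*q^3 + 5.0*q^2 + 1.42*q + 4.99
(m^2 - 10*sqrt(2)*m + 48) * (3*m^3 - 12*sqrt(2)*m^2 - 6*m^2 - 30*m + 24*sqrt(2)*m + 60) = 3*m^5 - 42*sqrt(2)*m^4 - 6*m^4 + 84*sqrt(2)*m^3 + 354*m^3 - 708*m^2 - 276*sqrt(2)*m^2 - 1440*m + 552*sqrt(2)*m + 2880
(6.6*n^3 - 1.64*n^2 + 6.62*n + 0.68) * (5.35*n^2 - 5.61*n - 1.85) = 35.31*n^5 - 45.8*n^4 + 32.4074*n^3 - 30.4662*n^2 - 16.0618*n - 1.258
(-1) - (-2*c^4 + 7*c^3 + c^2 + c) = 2*c^4 - 7*c^3 - c^2 - c - 1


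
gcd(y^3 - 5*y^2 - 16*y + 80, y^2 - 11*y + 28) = y - 4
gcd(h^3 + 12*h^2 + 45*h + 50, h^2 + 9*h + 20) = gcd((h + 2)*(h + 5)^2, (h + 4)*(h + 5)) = h + 5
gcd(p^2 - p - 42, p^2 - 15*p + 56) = p - 7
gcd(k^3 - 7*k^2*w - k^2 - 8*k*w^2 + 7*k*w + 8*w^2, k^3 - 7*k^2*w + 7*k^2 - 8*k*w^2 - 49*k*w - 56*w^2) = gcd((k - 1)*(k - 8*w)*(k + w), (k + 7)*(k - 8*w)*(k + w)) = -k^2 + 7*k*w + 8*w^2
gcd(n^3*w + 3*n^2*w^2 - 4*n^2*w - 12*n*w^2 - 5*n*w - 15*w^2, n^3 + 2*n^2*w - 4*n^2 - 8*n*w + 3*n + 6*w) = 1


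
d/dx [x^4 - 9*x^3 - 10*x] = 4*x^3 - 27*x^2 - 10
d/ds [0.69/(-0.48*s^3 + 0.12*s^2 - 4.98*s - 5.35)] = (0.9936*s^2 - 0.1656*s + 3.4362)/(0.48*s^3 - 0.12*s^2 + 4.98*s + 5.35)^2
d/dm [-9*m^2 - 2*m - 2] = -18*m - 2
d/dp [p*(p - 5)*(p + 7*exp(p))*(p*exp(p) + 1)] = p*(p - 5)*(p + 1)*(p + 7*exp(p))*exp(p) + p*(p - 5)*(p*exp(p) + 1)*(7*exp(p) + 1) + p*(p + 7*exp(p))*(p*exp(p) + 1) + (p - 5)*(p + 7*exp(p))*(p*exp(p) + 1)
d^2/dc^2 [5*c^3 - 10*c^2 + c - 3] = 30*c - 20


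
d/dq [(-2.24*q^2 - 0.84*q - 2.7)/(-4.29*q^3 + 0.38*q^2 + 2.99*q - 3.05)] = (-9.6096*q^4 - 7.2072*q^3 - 41.1274*q^2 + 15.716*q + 10.635)/(18.4041*q^6 - 3.2604*q^5 - 25.5098*q^4 + 28.4414*q^3 + 6.6221*q^2 - 18.239*q + 9.3025)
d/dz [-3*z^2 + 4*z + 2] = 4 - 6*z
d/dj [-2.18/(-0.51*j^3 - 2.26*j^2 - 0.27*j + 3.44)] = (-3.3354*j^2 - 9.8536*j - 0.5886)/(0.51*j^3 + 2.26*j^2 + 0.27*j - 3.44)^2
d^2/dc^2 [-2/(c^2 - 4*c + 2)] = 4*(c^2 - 4*c - 4*(c - 2)^2 + 2)/(c^2 - 4*c + 2)^3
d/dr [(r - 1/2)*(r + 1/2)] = 2*r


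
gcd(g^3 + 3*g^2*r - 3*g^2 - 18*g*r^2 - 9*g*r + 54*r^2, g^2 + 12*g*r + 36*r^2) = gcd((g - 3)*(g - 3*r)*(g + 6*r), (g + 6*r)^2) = g + 6*r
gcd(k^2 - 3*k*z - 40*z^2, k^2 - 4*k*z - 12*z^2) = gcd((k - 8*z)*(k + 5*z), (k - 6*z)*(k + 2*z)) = 1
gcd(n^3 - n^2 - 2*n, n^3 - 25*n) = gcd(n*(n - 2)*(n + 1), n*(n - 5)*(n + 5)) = n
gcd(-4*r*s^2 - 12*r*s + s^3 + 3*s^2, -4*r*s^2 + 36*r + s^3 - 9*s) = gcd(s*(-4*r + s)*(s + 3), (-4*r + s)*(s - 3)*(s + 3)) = 4*r*s + 12*r - s^2 - 3*s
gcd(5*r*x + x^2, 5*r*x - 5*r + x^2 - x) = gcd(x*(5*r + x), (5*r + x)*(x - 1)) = 5*r + x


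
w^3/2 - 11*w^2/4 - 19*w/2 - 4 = (w/2 + 1)*(w - 8)*(w + 1/2)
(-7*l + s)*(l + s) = -7*l^2 - 6*l*s + s^2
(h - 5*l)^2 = h^2 - 10*h*l + 25*l^2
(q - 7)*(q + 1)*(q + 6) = q^3 - 43*q - 42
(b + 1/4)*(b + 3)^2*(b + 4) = b^4 + 41*b^3/4 + 71*b^2/2 + 177*b/4 + 9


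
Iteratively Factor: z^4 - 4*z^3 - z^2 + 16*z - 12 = (z - 1)*(z^3 - 3*z^2 - 4*z + 12) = (z - 3)*(z - 1)*(z^2 - 4) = (z - 3)*(z - 2)*(z - 1)*(z + 2)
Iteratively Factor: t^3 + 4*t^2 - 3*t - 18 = (t + 3)*(t^2 + t - 6) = (t + 3)^2*(t - 2)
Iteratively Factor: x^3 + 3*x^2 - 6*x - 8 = (x + 4)*(x^2 - x - 2) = (x + 1)*(x + 4)*(x - 2)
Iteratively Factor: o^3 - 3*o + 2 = (o - 1)*(o^2 + o - 2) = (o - 1)*(o + 2)*(o - 1)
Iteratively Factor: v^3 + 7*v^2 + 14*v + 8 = (v + 1)*(v^2 + 6*v + 8) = (v + 1)*(v + 2)*(v + 4)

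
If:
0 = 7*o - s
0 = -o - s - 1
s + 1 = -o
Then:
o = -1/8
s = -7/8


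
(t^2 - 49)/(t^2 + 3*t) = (t^2 - 49)/(t*(t + 3))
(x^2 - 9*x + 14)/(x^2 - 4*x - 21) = (x - 2)/(x + 3)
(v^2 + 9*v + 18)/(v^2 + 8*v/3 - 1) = 3*(v + 6)/(3*v - 1)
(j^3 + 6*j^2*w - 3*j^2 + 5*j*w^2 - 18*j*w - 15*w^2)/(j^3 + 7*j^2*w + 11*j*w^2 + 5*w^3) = (j - 3)/(j + w)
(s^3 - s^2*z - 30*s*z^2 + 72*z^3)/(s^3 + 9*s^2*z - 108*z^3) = (s - 4*z)/(s + 6*z)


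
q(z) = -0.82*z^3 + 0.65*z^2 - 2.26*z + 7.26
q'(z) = -2.46*z^2 + 1.3*z - 2.26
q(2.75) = -11.09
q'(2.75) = -17.29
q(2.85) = -12.88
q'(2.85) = -18.54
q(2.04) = -1.61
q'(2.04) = -9.85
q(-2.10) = 22.47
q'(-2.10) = -15.84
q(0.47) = 6.26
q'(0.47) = -2.19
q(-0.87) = 10.26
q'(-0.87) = -5.25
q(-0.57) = 8.91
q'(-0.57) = -3.80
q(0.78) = 5.50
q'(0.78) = -2.74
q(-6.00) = 221.34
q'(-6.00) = -98.62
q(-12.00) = 1544.94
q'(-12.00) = -372.10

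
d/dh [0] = 0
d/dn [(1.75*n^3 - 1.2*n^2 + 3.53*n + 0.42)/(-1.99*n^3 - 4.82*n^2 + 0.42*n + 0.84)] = (-10.823*n^4 + 15.5194*n^3 + 23.428*n^2 + 2.0328*n + 2.7888)/(3.9601*n^6 + 19.1836*n^5 + 21.5608*n^4 - 7.392*n^3 - 7.9212*n^2 + 0.7056*n + 0.7056)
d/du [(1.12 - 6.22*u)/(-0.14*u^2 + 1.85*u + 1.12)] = (-0.8708*u^2 + 0.313599999999999*u - 9.0384)/(0.0196*u^4 - 0.518*u^3 + 3.1089*u^2 + 4.144*u + 1.2544)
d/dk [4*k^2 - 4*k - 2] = 8*k - 4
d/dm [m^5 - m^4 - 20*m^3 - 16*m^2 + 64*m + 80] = 5*m^4 - 4*m^3 - 60*m^2 - 32*m + 64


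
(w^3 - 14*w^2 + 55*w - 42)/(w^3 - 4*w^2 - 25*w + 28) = (w - 6)/(w + 4)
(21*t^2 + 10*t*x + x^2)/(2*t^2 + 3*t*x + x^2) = (21*t^2 + 10*t*x + x^2)/(2*t^2 + 3*t*x + x^2)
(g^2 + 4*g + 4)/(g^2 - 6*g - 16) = (g + 2)/(g - 8)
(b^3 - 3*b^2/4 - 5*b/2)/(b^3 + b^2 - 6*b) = (b + 5/4)/(b + 3)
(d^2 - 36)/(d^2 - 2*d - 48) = (d - 6)/(d - 8)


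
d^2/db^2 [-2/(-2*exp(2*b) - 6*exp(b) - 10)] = (2*(2*exp(b) + 3)^2*exp(b) - (4*exp(b) + 3)*(exp(2*b) + 3*exp(b) + 5))*exp(b)/(exp(2*b) + 3*exp(b) + 5)^3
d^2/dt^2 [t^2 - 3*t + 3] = 2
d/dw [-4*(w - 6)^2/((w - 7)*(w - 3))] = 8*(-w^2 + 15*w - 54)/(w^4 - 20*w^3 + 142*w^2 - 420*w + 441)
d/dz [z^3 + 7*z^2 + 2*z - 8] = 3*z^2 + 14*z + 2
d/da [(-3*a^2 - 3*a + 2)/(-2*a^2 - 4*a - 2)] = (3*a + 7)/(2*(a^3 + 3*a^2 + 3*a + 1))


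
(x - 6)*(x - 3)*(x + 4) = x^3 - 5*x^2 - 18*x + 72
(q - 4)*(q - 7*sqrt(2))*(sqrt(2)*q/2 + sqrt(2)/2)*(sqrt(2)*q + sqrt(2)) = q^4 - 7*sqrt(2)*q^3 - 2*q^3 - 7*q^2 + 14*sqrt(2)*q^2 - 4*q + 49*sqrt(2)*q + 28*sqrt(2)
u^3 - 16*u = u*(u - 4)*(u + 4)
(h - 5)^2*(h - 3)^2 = h^4 - 16*h^3 + 94*h^2 - 240*h + 225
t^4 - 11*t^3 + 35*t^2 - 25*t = t*(t - 5)^2*(t - 1)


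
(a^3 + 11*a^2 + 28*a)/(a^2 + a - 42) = a*(a + 4)/(a - 6)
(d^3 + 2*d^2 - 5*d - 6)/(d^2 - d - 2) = d + 3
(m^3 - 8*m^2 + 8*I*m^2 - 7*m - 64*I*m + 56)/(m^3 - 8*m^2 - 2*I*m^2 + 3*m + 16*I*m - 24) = (m + 7*I)/(m - 3*I)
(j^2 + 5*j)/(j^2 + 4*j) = (j + 5)/(j + 4)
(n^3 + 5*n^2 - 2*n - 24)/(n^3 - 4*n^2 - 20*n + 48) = (n + 3)/(n - 6)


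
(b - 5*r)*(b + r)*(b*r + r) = b^3*r - 4*b^2*r^2 + b^2*r - 5*b*r^3 - 4*b*r^2 - 5*r^3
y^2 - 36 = (y - 6)*(y + 6)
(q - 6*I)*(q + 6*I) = q^2 + 36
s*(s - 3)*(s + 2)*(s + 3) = s^4 + 2*s^3 - 9*s^2 - 18*s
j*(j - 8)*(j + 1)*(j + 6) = j^4 - j^3 - 50*j^2 - 48*j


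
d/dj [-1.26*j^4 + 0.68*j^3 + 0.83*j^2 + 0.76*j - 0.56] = -5.04*j^3 + 2.04*j^2 + 1.66*j + 0.76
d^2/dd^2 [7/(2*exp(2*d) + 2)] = 14*(exp(2*d) - 1)*exp(2*d)/(exp(2*d) + 1)^3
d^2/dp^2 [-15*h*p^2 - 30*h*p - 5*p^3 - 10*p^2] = -30*h - 30*p - 20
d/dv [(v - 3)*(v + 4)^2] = (v + 4)*(3*v - 2)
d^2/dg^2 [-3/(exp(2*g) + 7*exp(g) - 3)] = 3*(-2*(2*exp(g) + 7)^2*exp(g) + (4*exp(g) + 7)*(exp(2*g) + 7*exp(g) - 3))*exp(g)/(exp(2*g) + 7*exp(g) - 3)^3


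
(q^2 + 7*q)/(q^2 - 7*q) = (q + 7)/(q - 7)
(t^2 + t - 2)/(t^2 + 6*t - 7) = (t + 2)/(t + 7)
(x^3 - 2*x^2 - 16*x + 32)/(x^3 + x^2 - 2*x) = (x^3 - 2*x^2 - 16*x + 32)/(x*(x^2 + x - 2))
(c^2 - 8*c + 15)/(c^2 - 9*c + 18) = (c - 5)/(c - 6)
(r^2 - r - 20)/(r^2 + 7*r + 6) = (r^2 - r - 20)/(r^2 + 7*r + 6)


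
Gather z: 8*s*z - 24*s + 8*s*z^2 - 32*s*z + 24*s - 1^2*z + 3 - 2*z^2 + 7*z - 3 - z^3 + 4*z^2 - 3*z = -z^3 + z^2*(8*s + 2) + z*(3 - 24*s)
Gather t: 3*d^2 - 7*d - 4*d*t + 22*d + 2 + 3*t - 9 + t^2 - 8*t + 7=3*d^2 + 15*d + t^2 + t*(-4*d - 5)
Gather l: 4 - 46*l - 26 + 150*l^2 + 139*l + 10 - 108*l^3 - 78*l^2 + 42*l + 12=-108*l^3 + 72*l^2 + 135*l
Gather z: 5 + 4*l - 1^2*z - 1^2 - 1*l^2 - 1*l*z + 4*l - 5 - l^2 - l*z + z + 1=-2*l^2 - 2*l*z + 8*l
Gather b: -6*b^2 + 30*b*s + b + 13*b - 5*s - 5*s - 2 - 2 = -6*b^2 + b*(30*s + 14) - 10*s - 4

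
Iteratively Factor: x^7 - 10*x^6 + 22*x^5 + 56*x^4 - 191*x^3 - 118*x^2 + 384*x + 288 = (x - 4)*(x^6 - 6*x^5 - 2*x^4 + 48*x^3 + x^2 - 114*x - 72) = (x - 4)^2*(x^5 - 2*x^4 - 10*x^3 + 8*x^2 + 33*x + 18) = (x - 4)^2*(x + 1)*(x^4 - 3*x^3 - 7*x^2 + 15*x + 18) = (x - 4)^2*(x - 3)*(x + 1)*(x^3 - 7*x - 6) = (x - 4)^2*(x - 3)*(x + 1)*(x + 2)*(x^2 - 2*x - 3) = (x - 4)^2*(x - 3)^2*(x + 1)*(x + 2)*(x + 1)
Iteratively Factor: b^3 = (b)*(b^2) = b^2*(b)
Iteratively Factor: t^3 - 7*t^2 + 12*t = (t)*(t^2 - 7*t + 12) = t*(t - 4)*(t - 3)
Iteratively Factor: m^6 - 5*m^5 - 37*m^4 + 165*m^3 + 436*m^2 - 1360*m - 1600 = (m - 5)*(m^5 - 37*m^3 - 20*m^2 + 336*m + 320) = (m - 5)^2*(m^4 + 5*m^3 - 12*m^2 - 80*m - 64) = (m - 5)^2*(m - 4)*(m^3 + 9*m^2 + 24*m + 16) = (m - 5)^2*(m - 4)*(m + 4)*(m^2 + 5*m + 4) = (m - 5)^2*(m - 4)*(m + 4)^2*(m + 1)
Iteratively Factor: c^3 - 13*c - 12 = (c + 1)*(c^2 - c - 12) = (c + 1)*(c + 3)*(c - 4)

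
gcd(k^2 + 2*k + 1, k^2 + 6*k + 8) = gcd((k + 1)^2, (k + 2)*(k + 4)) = 1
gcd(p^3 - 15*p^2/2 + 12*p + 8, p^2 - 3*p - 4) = p - 4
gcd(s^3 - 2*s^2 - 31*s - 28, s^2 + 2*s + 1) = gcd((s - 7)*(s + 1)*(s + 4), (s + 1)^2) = s + 1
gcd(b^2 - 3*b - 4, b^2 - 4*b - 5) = b + 1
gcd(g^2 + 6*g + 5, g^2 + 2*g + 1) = g + 1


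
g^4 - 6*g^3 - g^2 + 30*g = g*(g - 5)*(g - 3)*(g + 2)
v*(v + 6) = v^2 + 6*v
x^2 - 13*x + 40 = (x - 8)*(x - 5)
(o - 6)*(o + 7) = o^2 + o - 42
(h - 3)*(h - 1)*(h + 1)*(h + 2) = h^4 - h^3 - 7*h^2 + h + 6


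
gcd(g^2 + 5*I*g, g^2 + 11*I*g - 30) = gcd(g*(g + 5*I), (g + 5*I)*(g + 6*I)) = g + 5*I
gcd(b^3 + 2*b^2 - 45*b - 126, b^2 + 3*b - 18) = b + 6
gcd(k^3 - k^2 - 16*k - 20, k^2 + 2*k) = k + 2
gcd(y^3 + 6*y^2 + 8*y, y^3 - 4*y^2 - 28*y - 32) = y + 2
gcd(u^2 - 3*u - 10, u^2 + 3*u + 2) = u + 2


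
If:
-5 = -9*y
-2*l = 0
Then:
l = 0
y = 5/9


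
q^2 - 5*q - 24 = (q - 8)*(q + 3)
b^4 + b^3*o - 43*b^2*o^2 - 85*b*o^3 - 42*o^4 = (b - 7*o)*(b + o)^2*(b + 6*o)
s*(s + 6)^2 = s^3 + 12*s^2 + 36*s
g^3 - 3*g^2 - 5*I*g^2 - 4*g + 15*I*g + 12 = (g - 3)*(g - 4*I)*(g - I)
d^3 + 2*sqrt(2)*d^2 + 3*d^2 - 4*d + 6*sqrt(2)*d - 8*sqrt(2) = (d - 1)*(d + 4)*(d + 2*sqrt(2))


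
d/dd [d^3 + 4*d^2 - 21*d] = 3*d^2 + 8*d - 21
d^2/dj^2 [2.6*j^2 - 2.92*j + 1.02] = 5.20000000000000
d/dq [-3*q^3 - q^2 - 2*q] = -9*q^2 - 2*q - 2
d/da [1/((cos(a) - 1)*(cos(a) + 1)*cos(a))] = -1/(sin(a)*cos(a)^2) + 2/sin(a)^3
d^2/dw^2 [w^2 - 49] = 2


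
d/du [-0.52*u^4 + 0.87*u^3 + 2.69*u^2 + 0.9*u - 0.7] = -2.08*u^3 + 2.61*u^2 + 5.38*u + 0.9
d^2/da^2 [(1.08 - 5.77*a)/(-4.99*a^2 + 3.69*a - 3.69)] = ((53.361 - 172.7538*a)*(4.99*a^2 - 3.69*a + 3.69) + (5.77*a - 1.08)*(9.98*a - 3.69)*(19.96*a - 7.38))/(4.99*a^2 - 3.69*a + 3.69)^3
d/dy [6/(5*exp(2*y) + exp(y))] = 6*(-10*exp(y) - 1)*exp(-y)/(5*exp(y) + 1)^2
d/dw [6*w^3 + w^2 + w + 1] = 18*w^2 + 2*w + 1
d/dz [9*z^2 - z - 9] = 18*z - 1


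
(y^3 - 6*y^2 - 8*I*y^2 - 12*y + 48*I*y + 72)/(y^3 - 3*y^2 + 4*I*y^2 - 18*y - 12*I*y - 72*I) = (y^2 - 8*I*y - 12)/(y^2 + y*(3 + 4*I) + 12*I)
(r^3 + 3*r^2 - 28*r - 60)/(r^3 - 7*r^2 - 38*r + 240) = (r + 2)/(r - 8)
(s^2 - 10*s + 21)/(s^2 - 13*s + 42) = (s - 3)/(s - 6)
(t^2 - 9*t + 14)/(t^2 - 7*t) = (t - 2)/t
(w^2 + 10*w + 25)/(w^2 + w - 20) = (w + 5)/(w - 4)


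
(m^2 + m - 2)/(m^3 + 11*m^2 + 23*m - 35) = (m + 2)/(m^2 + 12*m + 35)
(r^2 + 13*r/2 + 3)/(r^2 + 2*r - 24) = (r + 1/2)/(r - 4)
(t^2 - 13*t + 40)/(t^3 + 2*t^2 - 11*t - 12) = (t^2 - 13*t + 40)/(t^3 + 2*t^2 - 11*t - 12)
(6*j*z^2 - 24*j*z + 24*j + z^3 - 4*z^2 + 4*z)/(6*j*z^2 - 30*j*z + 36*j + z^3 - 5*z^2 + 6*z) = (z - 2)/(z - 3)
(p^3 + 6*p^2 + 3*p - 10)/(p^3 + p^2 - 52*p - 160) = (p^2 + p - 2)/(p^2 - 4*p - 32)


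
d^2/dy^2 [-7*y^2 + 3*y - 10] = -14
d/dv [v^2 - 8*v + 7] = 2*v - 8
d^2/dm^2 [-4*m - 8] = 0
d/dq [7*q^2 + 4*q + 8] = 14*q + 4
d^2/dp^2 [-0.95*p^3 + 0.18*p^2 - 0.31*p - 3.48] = 0.36 - 5.7*p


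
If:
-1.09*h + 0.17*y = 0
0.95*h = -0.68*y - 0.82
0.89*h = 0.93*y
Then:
No Solution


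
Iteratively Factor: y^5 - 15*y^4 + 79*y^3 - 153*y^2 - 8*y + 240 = (y - 3)*(y^4 - 12*y^3 + 43*y^2 - 24*y - 80) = (y - 4)*(y - 3)*(y^3 - 8*y^2 + 11*y + 20) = (y - 4)*(y - 3)*(y + 1)*(y^2 - 9*y + 20) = (y - 5)*(y - 4)*(y - 3)*(y + 1)*(y - 4)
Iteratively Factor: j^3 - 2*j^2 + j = (j - 1)*(j^2 - j) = (j - 1)^2*(j)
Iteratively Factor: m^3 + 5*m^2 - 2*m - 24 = (m + 4)*(m^2 + m - 6) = (m - 2)*(m + 4)*(m + 3)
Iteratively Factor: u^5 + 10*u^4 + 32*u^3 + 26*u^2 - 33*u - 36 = (u + 4)*(u^4 + 6*u^3 + 8*u^2 - 6*u - 9) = (u + 3)*(u + 4)*(u^3 + 3*u^2 - u - 3) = (u + 1)*(u + 3)*(u + 4)*(u^2 + 2*u - 3) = (u - 1)*(u + 1)*(u + 3)*(u + 4)*(u + 3)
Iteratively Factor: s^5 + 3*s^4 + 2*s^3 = (s + 1)*(s^4 + 2*s^3) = s*(s + 1)*(s^3 + 2*s^2) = s^2*(s + 1)*(s^2 + 2*s) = s^2*(s + 1)*(s + 2)*(s)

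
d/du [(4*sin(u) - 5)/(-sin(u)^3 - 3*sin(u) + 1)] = (8*sin(u)^3 - 15*sin(u)^2 - 11)*cos(u)/(sin(u)^3 + 3*sin(u) - 1)^2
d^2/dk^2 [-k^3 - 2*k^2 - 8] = -6*k - 4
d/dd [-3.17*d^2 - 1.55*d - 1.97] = -6.34*d - 1.55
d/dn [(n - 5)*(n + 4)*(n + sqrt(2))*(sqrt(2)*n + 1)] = 4*sqrt(2)*n^3 - 3*sqrt(2)*n^2 + 9*n^2 - 38*sqrt(2)*n - 6*n - 60 - sqrt(2)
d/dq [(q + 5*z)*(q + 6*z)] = 2*q + 11*z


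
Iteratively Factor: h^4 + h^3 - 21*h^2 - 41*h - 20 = (h + 4)*(h^3 - 3*h^2 - 9*h - 5) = (h + 1)*(h + 4)*(h^2 - 4*h - 5) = (h + 1)^2*(h + 4)*(h - 5)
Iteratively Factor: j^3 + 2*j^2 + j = (j + 1)*(j^2 + j) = j*(j + 1)*(j + 1)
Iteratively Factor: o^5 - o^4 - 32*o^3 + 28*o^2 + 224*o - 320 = (o - 2)*(o^4 + o^3 - 30*o^2 - 32*o + 160) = (o - 2)*(o + 4)*(o^3 - 3*o^2 - 18*o + 40) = (o - 2)^2*(o + 4)*(o^2 - o - 20) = (o - 5)*(o - 2)^2*(o + 4)*(o + 4)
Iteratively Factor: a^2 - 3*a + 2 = (a - 1)*(a - 2)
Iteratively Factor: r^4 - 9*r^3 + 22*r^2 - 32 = (r + 1)*(r^3 - 10*r^2 + 32*r - 32) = (r - 4)*(r + 1)*(r^2 - 6*r + 8) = (r - 4)^2*(r + 1)*(r - 2)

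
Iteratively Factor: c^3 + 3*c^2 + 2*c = (c + 1)*(c^2 + 2*c) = c*(c + 1)*(c + 2)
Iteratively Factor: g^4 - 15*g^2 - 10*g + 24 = (g + 3)*(g^3 - 3*g^2 - 6*g + 8) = (g - 4)*(g + 3)*(g^2 + g - 2) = (g - 4)*(g - 1)*(g + 3)*(g + 2)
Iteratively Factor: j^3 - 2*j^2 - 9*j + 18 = (j - 2)*(j^2 - 9) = (j - 3)*(j - 2)*(j + 3)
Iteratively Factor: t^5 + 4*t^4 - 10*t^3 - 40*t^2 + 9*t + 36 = (t + 1)*(t^4 + 3*t^3 - 13*t^2 - 27*t + 36) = (t - 1)*(t + 1)*(t^3 + 4*t^2 - 9*t - 36) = (t - 1)*(t + 1)*(t + 3)*(t^2 + t - 12) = (t - 3)*(t - 1)*(t + 1)*(t + 3)*(t + 4)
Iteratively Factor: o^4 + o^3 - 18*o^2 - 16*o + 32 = (o - 4)*(o^3 + 5*o^2 + 2*o - 8) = (o - 4)*(o + 2)*(o^2 + 3*o - 4) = (o - 4)*(o + 2)*(o + 4)*(o - 1)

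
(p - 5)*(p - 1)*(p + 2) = p^3 - 4*p^2 - 7*p + 10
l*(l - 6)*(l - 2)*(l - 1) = l^4 - 9*l^3 + 20*l^2 - 12*l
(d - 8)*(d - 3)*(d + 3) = d^3 - 8*d^2 - 9*d + 72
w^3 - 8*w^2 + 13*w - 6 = (w - 6)*(w - 1)^2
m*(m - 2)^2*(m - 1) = m^4 - 5*m^3 + 8*m^2 - 4*m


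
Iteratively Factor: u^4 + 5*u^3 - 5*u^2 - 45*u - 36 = (u - 3)*(u^3 + 8*u^2 + 19*u + 12) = (u - 3)*(u + 1)*(u^2 + 7*u + 12) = (u - 3)*(u + 1)*(u + 4)*(u + 3)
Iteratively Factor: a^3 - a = (a)*(a^2 - 1) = a*(a + 1)*(a - 1)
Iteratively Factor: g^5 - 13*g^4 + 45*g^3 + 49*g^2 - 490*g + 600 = (g + 3)*(g^4 - 16*g^3 + 93*g^2 - 230*g + 200) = (g - 2)*(g + 3)*(g^3 - 14*g^2 + 65*g - 100) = (g - 5)*(g - 2)*(g + 3)*(g^2 - 9*g + 20) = (g - 5)*(g - 4)*(g - 2)*(g + 3)*(g - 5)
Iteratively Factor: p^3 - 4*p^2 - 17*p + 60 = (p - 5)*(p^2 + p - 12) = (p - 5)*(p - 3)*(p + 4)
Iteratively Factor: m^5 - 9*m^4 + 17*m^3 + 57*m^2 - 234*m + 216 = (m - 3)*(m^4 - 6*m^3 - m^2 + 54*m - 72) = (m - 4)*(m - 3)*(m^3 - 2*m^2 - 9*m + 18) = (m - 4)*(m - 3)*(m + 3)*(m^2 - 5*m + 6) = (m - 4)*(m - 3)*(m - 2)*(m + 3)*(m - 3)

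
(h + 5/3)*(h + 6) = h^2 + 23*h/3 + 10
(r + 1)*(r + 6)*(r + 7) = r^3 + 14*r^2 + 55*r + 42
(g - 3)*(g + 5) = g^2 + 2*g - 15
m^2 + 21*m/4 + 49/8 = (m + 7/4)*(m + 7/2)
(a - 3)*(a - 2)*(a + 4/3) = a^3 - 11*a^2/3 - 2*a/3 + 8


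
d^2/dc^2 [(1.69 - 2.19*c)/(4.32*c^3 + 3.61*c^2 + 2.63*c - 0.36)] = (-245.223936*c^5 + 173.552544*c^4 + 414.377418*c^3 + 206.481462*c^2 + 94.965186*c + 23.624786)/(80.621568*c^9 + 202.113792*c^8 + 316.142352*c^7 + 272.982745*c^6 + 158.780661*c^5 + 36.294303*c^4 - 0.636625000000006*c^3 - 6.066684*c^2 + 1.022544*c - 0.046656)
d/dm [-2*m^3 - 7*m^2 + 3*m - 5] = -6*m^2 - 14*m + 3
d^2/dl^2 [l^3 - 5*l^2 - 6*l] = 6*l - 10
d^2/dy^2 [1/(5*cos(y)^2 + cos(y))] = (-25*(1 - cos(2*y))^2 + 75*cos(y)/4 - 51*cos(2*y)/2 - 15*cos(3*y)/4 + 153/2)/((5*cos(y) + 1)^3*cos(y)^3)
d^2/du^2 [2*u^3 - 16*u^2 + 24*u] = 12*u - 32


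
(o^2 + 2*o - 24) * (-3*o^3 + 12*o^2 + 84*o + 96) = -3*o^5 + 6*o^4 + 180*o^3 - 24*o^2 - 1824*o - 2304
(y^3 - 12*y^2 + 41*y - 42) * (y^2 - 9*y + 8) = y^5 - 21*y^4 + 157*y^3 - 507*y^2 + 706*y - 336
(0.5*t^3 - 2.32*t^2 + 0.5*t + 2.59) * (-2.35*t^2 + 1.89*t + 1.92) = -1.175*t^5 + 6.397*t^4 - 4.5998*t^3 - 9.5959*t^2 + 5.8551*t + 4.9728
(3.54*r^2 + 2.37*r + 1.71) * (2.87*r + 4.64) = 10.1598*r^3 + 23.2275*r^2 + 15.9045*r + 7.9344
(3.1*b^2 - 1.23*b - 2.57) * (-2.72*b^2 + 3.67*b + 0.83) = -8.432*b^4 + 14.7226*b^3 + 5.0493*b^2 - 10.4528*b - 2.1331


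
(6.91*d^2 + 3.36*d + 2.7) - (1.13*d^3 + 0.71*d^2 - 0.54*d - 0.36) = -1.13*d^3 + 6.2*d^2 + 3.9*d + 3.06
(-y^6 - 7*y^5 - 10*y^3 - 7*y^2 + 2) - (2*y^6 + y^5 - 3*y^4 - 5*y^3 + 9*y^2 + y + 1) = -3*y^6 - 8*y^5 + 3*y^4 - 5*y^3 - 16*y^2 - y + 1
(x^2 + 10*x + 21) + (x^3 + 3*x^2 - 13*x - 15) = x^3 + 4*x^2 - 3*x + 6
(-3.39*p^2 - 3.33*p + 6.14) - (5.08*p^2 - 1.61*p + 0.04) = -8.47*p^2 - 1.72*p + 6.1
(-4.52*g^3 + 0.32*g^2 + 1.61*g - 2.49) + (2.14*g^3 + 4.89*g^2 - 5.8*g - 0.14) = -2.38*g^3 + 5.21*g^2 - 4.19*g - 2.63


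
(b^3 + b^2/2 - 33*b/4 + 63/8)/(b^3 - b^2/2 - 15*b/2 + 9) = (b^2 + 2*b - 21/4)/(b^2 + b - 6)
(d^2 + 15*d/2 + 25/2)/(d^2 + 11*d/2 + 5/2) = (2*d + 5)/(2*d + 1)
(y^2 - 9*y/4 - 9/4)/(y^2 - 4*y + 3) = (y + 3/4)/(y - 1)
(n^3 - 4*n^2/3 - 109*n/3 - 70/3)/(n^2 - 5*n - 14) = (3*n^2 + 17*n + 10)/(3*(n + 2))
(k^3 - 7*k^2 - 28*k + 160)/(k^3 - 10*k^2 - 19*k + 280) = (k - 4)/(k - 7)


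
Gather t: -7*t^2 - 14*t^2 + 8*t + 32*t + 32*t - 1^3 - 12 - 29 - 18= -21*t^2 + 72*t - 60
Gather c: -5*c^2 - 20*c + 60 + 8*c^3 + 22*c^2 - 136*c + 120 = 8*c^3 + 17*c^2 - 156*c + 180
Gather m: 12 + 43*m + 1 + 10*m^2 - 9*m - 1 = 10*m^2 + 34*m + 12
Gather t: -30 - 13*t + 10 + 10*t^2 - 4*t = 10*t^2 - 17*t - 20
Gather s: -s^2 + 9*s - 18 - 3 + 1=-s^2 + 9*s - 20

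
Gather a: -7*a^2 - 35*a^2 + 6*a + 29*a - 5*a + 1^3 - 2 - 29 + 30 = -42*a^2 + 30*a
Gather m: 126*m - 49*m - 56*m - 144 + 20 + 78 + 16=21*m - 30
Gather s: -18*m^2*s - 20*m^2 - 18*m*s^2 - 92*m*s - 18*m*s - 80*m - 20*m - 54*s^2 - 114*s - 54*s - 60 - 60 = -20*m^2 - 100*m + s^2*(-18*m - 54) + s*(-18*m^2 - 110*m - 168) - 120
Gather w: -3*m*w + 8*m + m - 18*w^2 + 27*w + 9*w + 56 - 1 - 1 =9*m - 18*w^2 + w*(36 - 3*m) + 54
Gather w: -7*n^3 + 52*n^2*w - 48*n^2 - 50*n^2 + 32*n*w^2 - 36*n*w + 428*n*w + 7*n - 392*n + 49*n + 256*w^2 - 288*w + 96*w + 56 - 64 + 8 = -7*n^3 - 98*n^2 - 336*n + w^2*(32*n + 256) + w*(52*n^2 + 392*n - 192)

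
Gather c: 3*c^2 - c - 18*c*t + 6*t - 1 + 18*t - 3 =3*c^2 + c*(-18*t - 1) + 24*t - 4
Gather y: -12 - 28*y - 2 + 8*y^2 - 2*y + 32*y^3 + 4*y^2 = 32*y^3 + 12*y^2 - 30*y - 14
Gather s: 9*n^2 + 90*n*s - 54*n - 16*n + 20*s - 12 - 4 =9*n^2 - 70*n + s*(90*n + 20) - 16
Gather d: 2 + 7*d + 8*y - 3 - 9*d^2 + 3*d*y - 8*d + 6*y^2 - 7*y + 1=-9*d^2 + d*(3*y - 1) + 6*y^2 + y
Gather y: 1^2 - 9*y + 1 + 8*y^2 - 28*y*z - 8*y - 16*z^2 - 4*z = 8*y^2 + y*(-28*z - 17) - 16*z^2 - 4*z + 2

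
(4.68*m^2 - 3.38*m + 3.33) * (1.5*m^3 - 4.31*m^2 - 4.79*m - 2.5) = 7.02*m^5 - 25.2408*m^4 - 2.8544*m^3 - 9.8621*m^2 - 7.5007*m - 8.325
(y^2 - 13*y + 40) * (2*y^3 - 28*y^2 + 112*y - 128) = 2*y^5 - 54*y^4 + 556*y^3 - 2704*y^2 + 6144*y - 5120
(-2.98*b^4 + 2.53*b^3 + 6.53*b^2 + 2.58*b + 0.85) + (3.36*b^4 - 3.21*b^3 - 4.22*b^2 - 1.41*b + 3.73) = 0.38*b^4 - 0.68*b^3 + 2.31*b^2 + 1.17*b + 4.58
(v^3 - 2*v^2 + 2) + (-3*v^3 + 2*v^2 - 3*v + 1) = -2*v^3 - 3*v + 3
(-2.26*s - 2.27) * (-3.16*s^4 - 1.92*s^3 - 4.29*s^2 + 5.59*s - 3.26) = 7.1416*s^5 + 11.5124*s^4 + 14.0538*s^3 - 2.8951*s^2 - 5.3217*s + 7.4002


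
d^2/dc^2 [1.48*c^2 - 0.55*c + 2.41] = 2.96000000000000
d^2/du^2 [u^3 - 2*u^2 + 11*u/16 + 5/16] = 6*u - 4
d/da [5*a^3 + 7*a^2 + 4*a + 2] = 15*a^2 + 14*a + 4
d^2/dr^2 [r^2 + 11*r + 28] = 2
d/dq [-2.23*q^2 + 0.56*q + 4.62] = 0.56 - 4.46*q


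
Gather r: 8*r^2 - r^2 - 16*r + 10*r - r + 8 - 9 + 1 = 7*r^2 - 7*r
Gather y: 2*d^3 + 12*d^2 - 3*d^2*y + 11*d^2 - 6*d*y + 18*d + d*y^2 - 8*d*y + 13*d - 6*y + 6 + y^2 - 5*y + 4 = 2*d^3 + 23*d^2 + 31*d + y^2*(d + 1) + y*(-3*d^2 - 14*d - 11) + 10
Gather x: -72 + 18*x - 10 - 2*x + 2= 16*x - 80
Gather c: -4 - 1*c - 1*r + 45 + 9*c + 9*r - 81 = 8*c + 8*r - 40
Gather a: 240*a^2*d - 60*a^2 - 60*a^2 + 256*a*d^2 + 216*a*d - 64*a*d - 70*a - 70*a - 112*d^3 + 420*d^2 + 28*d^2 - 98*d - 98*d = a^2*(240*d - 120) + a*(256*d^2 + 152*d - 140) - 112*d^3 + 448*d^2 - 196*d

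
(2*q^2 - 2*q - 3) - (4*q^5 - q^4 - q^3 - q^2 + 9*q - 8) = -4*q^5 + q^4 + q^3 + 3*q^2 - 11*q + 5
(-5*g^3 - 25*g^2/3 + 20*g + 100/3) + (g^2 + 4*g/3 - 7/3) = -5*g^3 - 22*g^2/3 + 64*g/3 + 31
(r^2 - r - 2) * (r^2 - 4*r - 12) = r^4 - 5*r^3 - 10*r^2 + 20*r + 24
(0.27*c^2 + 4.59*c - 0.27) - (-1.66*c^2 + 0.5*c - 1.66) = 1.93*c^2 + 4.09*c + 1.39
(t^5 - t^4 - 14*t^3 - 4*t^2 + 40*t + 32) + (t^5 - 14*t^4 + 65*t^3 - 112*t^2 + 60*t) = 2*t^5 - 15*t^4 + 51*t^3 - 116*t^2 + 100*t + 32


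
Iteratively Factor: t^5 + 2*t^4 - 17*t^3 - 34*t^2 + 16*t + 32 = (t + 2)*(t^4 - 17*t^2 + 16) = (t - 1)*(t + 2)*(t^3 + t^2 - 16*t - 16) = (t - 1)*(t + 2)*(t + 4)*(t^2 - 3*t - 4) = (t - 4)*(t - 1)*(t + 2)*(t + 4)*(t + 1)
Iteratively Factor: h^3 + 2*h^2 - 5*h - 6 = (h + 3)*(h^2 - h - 2) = (h + 1)*(h + 3)*(h - 2)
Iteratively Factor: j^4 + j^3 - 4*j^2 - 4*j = (j - 2)*(j^3 + 3*j^2 + 2*j) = j*(j - 2)*(j^2 + 3*j + 2) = j*(j - 2)*(j + 1)*(j + 2)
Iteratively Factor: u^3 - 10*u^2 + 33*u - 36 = (u - 3)*(u^2 - 7*u + 12) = (u - 3)^2*(u - 4)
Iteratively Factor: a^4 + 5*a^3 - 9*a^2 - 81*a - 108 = (a + 3)*(a^3 + 2*a^2 - 15*a - 36) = (a - 4)*(a + 3)*(a^2 + 6*a + 9) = (a - 4)*(a + 3)^2*(a + 3)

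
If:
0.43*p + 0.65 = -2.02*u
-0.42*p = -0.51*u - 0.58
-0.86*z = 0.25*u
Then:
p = 0.79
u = -0.49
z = 0.14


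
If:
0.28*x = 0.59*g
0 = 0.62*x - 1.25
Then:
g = 0.96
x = 2.02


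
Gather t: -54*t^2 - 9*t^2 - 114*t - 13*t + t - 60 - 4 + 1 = -63*t^2 - 126*t - 63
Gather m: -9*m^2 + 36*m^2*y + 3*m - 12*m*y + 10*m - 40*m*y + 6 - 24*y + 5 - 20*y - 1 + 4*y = m^2*(36*y - 9) + m*(13 - 52*y) - 40*y + 10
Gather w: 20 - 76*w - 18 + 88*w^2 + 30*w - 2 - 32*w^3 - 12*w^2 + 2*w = -32*w^3 + 76*w^2 - 44*w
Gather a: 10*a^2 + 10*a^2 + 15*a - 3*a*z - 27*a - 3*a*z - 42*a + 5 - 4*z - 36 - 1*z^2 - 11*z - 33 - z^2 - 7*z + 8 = 20*a^2 + a*(-6*z - 54) - 2*z^2 - 22*z - 56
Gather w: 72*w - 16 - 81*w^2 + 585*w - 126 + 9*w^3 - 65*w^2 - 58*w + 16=9*w^3 - 146*w^2 + 599*w - 126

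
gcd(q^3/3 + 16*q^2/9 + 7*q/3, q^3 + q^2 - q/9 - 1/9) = 1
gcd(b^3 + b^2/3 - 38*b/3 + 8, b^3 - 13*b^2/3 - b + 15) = b - 3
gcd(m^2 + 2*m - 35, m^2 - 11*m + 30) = m - 5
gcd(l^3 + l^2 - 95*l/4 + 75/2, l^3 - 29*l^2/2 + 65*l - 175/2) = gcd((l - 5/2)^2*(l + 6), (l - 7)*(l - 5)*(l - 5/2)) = l - 5/2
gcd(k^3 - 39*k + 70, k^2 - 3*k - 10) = k - 5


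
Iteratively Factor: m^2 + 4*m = (m)*(m + 4)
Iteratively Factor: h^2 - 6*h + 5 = (h - 5)*(h - 1)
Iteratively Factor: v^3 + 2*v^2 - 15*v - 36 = (v - 4)*(v^2 + 6*v + 9) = (v - 4)*(v + 3)*(v + 3)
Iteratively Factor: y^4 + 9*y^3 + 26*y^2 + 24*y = (y)*(y^3 + 9*y^2 + 26*y + 24) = y*(y + 4)*(y^2 + 5*y + 6) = y*(y + 3)*(y + 4)*(y + 2)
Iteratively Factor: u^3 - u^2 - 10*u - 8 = (u - 4)*(u^2 + 3*u + 2) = (u - 4)*(u + 2)*(u + 1)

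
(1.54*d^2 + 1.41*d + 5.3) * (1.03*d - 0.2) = 1.5862*d^3 + 1.1443*d^2 + 5.177*d - 1.06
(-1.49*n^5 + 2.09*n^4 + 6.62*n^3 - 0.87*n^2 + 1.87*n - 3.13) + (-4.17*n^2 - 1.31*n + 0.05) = -1.49*n^5 + 2.09*n^4 + 6.62*n^3 - 5.04*n^2 + 0.56*n - 3.08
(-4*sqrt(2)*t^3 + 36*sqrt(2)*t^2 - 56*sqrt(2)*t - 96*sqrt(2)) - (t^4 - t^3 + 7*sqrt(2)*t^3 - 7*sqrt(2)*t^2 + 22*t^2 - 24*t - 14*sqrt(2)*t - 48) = -t^4 - 11*sqrt(2)*t^3 + t^3 - 22*t^2 + 43*sqrt(2)*t^2 - 42*sqrt(2)*t + 24*t - 96*sqrt(2) + 48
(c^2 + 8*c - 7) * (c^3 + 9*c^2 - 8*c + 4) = c^5 + 17*c^4 + 57*c^3 - 123*c^2 + 88*c - 28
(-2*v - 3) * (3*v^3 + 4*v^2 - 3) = -6*v^4 - 17*v^3 - 12*v^2 + 6*v + 9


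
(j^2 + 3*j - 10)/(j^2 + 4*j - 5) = (j - 2)/(j - 1)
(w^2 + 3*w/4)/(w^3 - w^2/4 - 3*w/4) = 1/(w - 1)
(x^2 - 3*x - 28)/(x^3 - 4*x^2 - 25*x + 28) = 1/(x - 1)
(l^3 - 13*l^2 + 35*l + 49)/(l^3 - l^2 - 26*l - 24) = (l^2 - 14*l + 49)/(l^2 - 2*l - 24)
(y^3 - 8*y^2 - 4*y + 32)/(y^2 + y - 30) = (y^3 - 8*y^2 - 4*y + 32)/(y^2 + y - 30)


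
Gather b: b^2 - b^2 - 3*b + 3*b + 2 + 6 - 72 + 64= 0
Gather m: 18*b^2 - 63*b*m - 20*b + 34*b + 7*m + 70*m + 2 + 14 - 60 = 18*b^2 + 14*b + m*(77 - 63*b) - 44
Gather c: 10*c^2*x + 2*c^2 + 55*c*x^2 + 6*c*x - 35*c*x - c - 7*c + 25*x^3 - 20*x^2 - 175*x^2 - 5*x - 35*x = c^2*(10*x + 2) + c*(55*x^2 - 29*x - 8) + 25*x^3 - 195*x^2 - 40*x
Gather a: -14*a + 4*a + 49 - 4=45 - 10*a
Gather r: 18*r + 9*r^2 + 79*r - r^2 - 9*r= 8*r^2 + 88*r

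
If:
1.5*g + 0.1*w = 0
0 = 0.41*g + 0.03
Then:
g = -0.07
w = 1.10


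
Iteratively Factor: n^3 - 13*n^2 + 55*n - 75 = (n - 3)*(n^2 - 10*n + 25) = (n - 5)*(n - 3)*(n - 5)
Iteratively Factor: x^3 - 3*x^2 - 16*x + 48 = (x - 3)*(x^2 - 16) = (x - 4)*(x - 3)*(x + 4)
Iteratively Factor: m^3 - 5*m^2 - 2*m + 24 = (m - 3)*(m^2 - 2*m - 8) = (m - 4)*(m - 3)*(m + 2)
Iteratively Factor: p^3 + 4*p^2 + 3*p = (p + 1)*(p^2 + 3*p) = p*(p + 1)*(p + 3)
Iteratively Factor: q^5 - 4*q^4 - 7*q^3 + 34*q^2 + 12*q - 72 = (q + 2)*(q^4 - 6*q^3 + 5*q^2 + 24*q - 36) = (q - 3)*(q + 2)*(q^3 - 3*q^2 - 4*q + 12) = (q - 3)*(q - 2)*(q + 2)*(q^2 - q - 6) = (q - 3)^2*(q - 2)*(q + 2)*(q + 2)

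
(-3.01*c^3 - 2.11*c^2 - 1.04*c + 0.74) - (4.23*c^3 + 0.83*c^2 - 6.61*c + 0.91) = -7.24*c^3 - 2.94*c^2 + 5.57*c - 0.17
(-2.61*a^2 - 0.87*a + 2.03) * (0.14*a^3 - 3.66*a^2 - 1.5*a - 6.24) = -0.3654*a^5 + 9.4308*a^4 + 7.3834*a^3 + 10.1616*a^2 + 2.3838*a - 12.6672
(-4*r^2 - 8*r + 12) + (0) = -4*r^2 - 8*r + 12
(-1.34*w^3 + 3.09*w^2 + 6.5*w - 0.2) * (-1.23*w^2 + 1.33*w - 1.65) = 1.6482*w^5 - 5.5829*w^4 - 1.6743*w^3 + 3.7925*w^2 - 10.991*w + 0.33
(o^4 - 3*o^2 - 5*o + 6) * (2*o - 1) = 2*o^5 - o^4 - 6*o^3 - 7*o^2 + 17*o - 6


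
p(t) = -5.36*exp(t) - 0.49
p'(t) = -5.36*exp(t)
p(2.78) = -86.89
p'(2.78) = -86.40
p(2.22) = -49.84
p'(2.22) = -49.35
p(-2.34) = -1.01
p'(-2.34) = -0.52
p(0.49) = -9.24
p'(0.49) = -8.75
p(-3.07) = -0.74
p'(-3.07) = -0.25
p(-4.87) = -0.53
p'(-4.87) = -0.04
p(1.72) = -30.42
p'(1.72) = -29.93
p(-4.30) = -0.56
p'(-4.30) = -0.07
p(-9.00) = -0.49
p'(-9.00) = 0.00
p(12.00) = -872366.17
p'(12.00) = -872365.68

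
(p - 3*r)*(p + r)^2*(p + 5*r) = p^4 + 4*p^3*r - 10*p^2*r^2 - 28*p*r^3 - 15*r^4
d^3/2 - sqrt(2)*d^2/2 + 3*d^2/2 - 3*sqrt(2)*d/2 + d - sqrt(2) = (d/2 + 1/2)*(d + 2)*(d - sqrt(2))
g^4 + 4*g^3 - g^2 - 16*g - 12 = (g - 2)*(g + 1)*(g + 2)*(g + 3)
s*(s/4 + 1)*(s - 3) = s^3/4 + s^2/4 - 3*s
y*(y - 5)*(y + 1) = y^3 - 4*y^2 - 5*y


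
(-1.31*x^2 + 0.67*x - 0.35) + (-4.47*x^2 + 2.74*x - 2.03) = -5.78*x^2 + 3.41*x - 2.38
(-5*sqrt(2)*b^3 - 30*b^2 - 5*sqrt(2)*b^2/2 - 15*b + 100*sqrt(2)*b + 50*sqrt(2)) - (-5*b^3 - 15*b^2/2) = -5*sqrt(2)*b^3 + 5*b^3 - 45*b^2/2 - 5*sqrt(2)*b^2/2 - 15*b + 100*sqrt(2)*b + 50*sqrt(2)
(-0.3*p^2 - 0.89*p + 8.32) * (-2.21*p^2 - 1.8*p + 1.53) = 0.663*p^4 + 2.5069*p^3 - 17.2442*p^2 - 16.3377*p + 12.7296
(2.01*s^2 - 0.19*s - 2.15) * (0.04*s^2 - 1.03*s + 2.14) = 0.0804*s^4 - 2.0779*s^3 + 4.4111*s^2 + 1.8079*s - 4.601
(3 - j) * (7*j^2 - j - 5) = -7*j^3 + 22*j^2 + 2*j - 15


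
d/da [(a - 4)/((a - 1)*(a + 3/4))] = 4*(-4*a^2 + 32*a - 7)/(16*a^4 - 8*a^3 - 23*a^2 + 6*a + 9)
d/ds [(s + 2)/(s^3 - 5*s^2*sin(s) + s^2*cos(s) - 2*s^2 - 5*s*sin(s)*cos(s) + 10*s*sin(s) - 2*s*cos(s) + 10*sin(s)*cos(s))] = (s^3*sin(s) + 5*s^3*cos(s) - 2*s^3 + 5*s^2*sin(s) - s^2*cos(s) + 5*s^2*cos(2*s) - 4*s^2 + 16*s*sin(s) - 24*s*cos(s) + 8*s - 20*sin(s) + 10*sin(2*s) + 4*cos(s) - 20*cos(2*s))/((s - 2)^2*(s - 5*sin(s))^2*(s + cos(s))^2)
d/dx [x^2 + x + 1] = 2*x + 1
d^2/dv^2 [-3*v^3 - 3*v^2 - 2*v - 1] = -18*v - 6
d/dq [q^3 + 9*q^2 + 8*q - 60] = 3*q^2 + 18*q + 8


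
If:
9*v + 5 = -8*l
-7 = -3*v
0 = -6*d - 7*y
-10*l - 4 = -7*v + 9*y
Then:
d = -1883/324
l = -13/4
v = 7/3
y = 269/54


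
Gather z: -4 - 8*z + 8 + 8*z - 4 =0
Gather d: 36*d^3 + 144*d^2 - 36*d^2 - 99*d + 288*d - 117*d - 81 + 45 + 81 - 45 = 36*d^3 + 108*d^2 + 72*d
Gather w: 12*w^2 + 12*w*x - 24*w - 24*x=12*w^2 + w*(12*x - 24) - 24*x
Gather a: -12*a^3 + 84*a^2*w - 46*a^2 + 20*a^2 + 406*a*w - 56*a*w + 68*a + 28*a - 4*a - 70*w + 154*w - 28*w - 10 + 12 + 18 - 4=-12*a^3 + a^2*(84*w - 26) + a*(350*w + 92) + 56*w + 16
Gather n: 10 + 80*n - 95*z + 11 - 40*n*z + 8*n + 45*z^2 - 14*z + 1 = n*(88 - 40*z) + 45*z^2 - 109*z + 22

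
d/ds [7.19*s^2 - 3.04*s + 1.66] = 14.38*s - 3.04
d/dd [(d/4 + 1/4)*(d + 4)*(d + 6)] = 3*d^2/4 + 11*d/2 + 17/2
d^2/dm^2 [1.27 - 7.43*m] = 0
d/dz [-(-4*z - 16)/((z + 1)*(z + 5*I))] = 4*(-(z + 1)*(z + 4) + (z + 1)*(z + 5*I) - (z + 4)*(z + 5*I))/((z + 1)^2*(z + 5*I)^2)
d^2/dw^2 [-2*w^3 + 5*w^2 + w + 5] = 10 - 12*w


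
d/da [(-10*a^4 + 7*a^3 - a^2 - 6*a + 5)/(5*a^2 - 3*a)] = (-100*a^5 + 125*a^4 - 42*a^3 + 33*a^2 - 50*a + 15)/(a^2*(25*a^2 - 30*a + 9))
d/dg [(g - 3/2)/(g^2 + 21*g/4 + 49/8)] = 64*(-g^2 + 3*g + 14)/(64*g^4 + 672*g^3 + 2548*g^2 + 4116*g + 2401)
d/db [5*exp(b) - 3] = 5*exp(b)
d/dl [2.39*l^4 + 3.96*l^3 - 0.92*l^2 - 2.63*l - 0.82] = 9.56*l^3 + 11.88*l^2 - 1.84*l - 2.63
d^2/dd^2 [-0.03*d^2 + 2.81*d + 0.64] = -0.0600000000000000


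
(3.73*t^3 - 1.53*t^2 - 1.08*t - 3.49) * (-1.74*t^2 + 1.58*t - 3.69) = -6.4902*t^5 + 8.5556*t^4 - 14.3019*t^3 + 10.0119*t^2 - 1.529*t + 12.8781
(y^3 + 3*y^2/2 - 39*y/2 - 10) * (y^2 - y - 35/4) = y^5 + y^4/2 - 119*y^3/4 - 29*y^2/8 + 1445*y/8 + 175/2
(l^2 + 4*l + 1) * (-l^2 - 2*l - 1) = -l^4 - 6*l^3 - 10*l^2 - 6*l - 1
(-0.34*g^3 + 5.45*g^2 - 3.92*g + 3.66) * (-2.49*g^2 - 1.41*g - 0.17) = 0.8466*g^5 - 13.0911*g^4 + 2.1341*g^3 - 4.5127*g^2 - 4.4942*g - 0.6222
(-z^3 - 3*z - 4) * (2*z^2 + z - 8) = -2*z^5 - z^4 + 2*z^3 - 11*z^2 + 20*z + 32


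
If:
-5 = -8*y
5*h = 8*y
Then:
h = 1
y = 5/8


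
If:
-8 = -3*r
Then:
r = 8/3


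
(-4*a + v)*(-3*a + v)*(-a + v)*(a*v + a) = -12*a^4*v - 12*a^4 + 19*a^3*v^2 + 19*a^3*v - 8*a^2*v^3 - 8*a^2*v^2 + a*v^4 + a*v^3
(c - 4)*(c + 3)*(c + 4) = c^3 + 3*c^2 - 16*c - 48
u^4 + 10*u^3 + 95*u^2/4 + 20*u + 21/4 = (u + 1/2)*(u + 1)*(u + 3/2)*(u + 7)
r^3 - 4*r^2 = r^2*(r - 4)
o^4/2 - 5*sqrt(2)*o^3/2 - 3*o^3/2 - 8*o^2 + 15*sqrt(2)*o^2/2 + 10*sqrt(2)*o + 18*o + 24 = (o/2 + sqrt(2)/2)*(o - 4)*(o + 1)*(o - 6*sqrt(2))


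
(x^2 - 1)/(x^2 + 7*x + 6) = (x - 1)/(x + 6)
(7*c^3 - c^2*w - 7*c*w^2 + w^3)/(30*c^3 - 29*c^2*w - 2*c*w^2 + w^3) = (-7*c^2 - 6*c*w + w^2)/(-30*c^2 - c*w + w^2)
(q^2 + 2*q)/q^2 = (q + 2)/q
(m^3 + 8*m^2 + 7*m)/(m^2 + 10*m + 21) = m*(m + 1)/(m + 3)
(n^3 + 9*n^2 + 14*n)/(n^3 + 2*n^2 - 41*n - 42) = n*(n + 2)/(n^2 - 5*n - 6)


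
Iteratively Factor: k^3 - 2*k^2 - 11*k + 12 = (k + 3)*(k^2 - 5*k + 4) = (k - 1)*(k + 3)*(k - 4)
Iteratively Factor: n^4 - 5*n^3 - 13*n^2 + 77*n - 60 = (n - 5)*(n^3 - 13*n + 12) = (n - 5)*(n - 3)*(n^2 + 3*n - 4) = (n - 5)*(n - 3)*(n + 4)*(n - 1)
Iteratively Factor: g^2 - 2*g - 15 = (g - 5)*(g + 3)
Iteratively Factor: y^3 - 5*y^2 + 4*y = (y)*(y^2 - 5*y + 4) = y*(y - 1)*(y - 4)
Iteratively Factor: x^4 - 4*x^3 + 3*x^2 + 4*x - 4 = (x - 2)*(x^3 - 2*x^2 - x + 2) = (x - 2)*(x - 1)*(x^2 - x - 2) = (x - 2)^2*(x - 1)*(x + 1)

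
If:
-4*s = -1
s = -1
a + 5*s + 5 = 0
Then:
No Solution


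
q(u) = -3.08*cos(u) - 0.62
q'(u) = 3.08*sin(u)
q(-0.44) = -3.41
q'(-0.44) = -1.31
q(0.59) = -3.18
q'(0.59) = 1.71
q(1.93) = 0.46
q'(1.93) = 2.88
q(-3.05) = 2.45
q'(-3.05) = -0.28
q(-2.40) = 1.65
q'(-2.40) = -2.08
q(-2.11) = 0.96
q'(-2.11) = -2.64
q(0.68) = -3.01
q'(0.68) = 1.94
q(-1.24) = -1.62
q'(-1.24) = -2.91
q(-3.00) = 2.43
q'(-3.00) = -0.43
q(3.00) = 2.43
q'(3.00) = 0.43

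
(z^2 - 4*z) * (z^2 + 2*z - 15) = z^4 - 2*z^3 - 23*z^2 + 60*z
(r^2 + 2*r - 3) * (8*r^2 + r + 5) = 8*r^4 + 17*r^3 - 17*r^2 + 7*r - 15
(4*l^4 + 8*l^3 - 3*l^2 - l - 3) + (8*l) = 4*l^4 + 8*l^3 - 3*l^2 + 7*l - 3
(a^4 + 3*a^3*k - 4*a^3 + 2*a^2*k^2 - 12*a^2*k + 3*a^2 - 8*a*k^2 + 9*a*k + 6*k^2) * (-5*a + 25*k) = -5*a^5 + 10*a^4*k + 20*a^4 + 65*a^3*k^2 - 40*a^3*k - 15*a^3 + 50*a^2*k^3 - 260*a^2*k^2 + 30*a^2*k - 200*a*k^3 + 195*a*k^2 + 150*k^3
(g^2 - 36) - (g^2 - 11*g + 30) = 11*g - 66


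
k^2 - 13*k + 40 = (k - 8)*(k - 5)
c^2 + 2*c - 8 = (c - 2)*(c + 4)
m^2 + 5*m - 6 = (m - 1)*(m + 6)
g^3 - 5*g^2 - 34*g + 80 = (g - 8)*(g - 2)*(g + 5)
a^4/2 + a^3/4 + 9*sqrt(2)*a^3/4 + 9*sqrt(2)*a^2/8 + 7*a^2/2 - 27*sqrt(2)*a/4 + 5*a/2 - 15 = (a/2 + 1)*(a - 3/2)*(a + 2*sqrt(2))*(a + 5*sqrt(2)/2)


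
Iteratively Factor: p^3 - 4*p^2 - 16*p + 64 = (p + 4)*(p^2 - 8*p + 16) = (p - 4)*(p + 4)*(p - 4)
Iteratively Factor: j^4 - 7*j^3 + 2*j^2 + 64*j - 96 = (j - 4)*(j^3 - 3*j^2 - 10*j + 24) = (j - 4)*(j - 2)*(j^2 - j - 12) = (j - 4)*(j - 2)*(j + 3)*(j - 4)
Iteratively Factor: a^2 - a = (a - 1)*(a)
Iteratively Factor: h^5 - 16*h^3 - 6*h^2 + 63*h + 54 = (h - 3)*(h^4 + 3*h^3 - 7*h^2 - 27*h - 18) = (h - 3)^2*(h^3 + 6*h^2 + 11*h + 6) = (h - 3)^2*(h + 2)*(h^2 + 4*h + 3) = (h - 3)^2*(h + 2)*(h + 3)*(h + 1)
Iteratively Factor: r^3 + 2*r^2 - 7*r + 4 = (r - 1)*(r^2 + 3*r - 4) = (r - 1)^2*(r + 4)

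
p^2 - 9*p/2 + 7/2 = (p - 7/2)*(p - 1)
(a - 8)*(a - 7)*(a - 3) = a^3 - 18*a^2 + 101*a - 168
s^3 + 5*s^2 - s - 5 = (s - 1)*(s + 1)*(s + 5)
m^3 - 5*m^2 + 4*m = m*(m - 4)*(m - 1)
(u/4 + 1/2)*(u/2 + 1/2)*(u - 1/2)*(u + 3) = u^4/8 + 11*u^3/16 + u^2 + u/16 - 3/8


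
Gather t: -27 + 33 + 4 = 10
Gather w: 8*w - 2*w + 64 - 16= 6*w + 48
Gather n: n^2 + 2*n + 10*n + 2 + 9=n^2 + 12*n + 11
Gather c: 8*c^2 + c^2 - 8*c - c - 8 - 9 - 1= 9*c^2 - 9*c - 18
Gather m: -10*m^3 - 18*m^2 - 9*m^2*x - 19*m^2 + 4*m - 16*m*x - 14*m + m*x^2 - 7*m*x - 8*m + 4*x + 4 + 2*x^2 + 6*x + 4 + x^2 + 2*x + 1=-10*m^3 + m^2*(-9*x - 37) + m*(x^2 - 23*x - 18) + 3*x^2 + 12*x + 9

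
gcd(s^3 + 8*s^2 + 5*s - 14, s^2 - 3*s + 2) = s - 1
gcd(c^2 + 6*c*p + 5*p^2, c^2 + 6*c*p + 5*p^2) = c^2 + 6*c*p + 5*p^2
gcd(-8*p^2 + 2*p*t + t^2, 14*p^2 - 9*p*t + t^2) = 2*p - t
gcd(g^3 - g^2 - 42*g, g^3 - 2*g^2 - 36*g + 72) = g + 6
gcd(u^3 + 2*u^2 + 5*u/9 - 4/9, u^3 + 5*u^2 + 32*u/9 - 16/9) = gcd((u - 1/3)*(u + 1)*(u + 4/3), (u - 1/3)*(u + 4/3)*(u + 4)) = u^2 + u - 4/9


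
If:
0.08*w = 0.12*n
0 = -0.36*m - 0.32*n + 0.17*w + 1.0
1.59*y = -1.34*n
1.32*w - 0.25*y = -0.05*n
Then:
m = 2.78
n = 0.00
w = 0.00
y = 0.00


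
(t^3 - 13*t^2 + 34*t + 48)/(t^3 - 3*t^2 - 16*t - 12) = (t - 8)/(t + 2)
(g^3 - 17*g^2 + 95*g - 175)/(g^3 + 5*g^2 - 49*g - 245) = (g^2 - 10*g + 25)/(g^2 + 12*g + 35)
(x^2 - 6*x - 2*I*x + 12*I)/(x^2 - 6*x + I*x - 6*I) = (x - 2*I)/(x + I)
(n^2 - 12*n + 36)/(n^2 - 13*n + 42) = (n - 6)/(n - 7)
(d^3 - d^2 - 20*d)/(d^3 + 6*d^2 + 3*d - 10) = d*(d^2 - d - 20)/(d^3 + 6*d^2 + 3*d - 10)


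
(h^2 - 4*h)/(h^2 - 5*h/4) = 4*(h - 4)/(4*h - 5)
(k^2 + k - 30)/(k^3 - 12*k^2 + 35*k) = (k + 6)/(k*(k - 7))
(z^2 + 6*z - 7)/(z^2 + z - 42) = (z - 1)/(z - 6)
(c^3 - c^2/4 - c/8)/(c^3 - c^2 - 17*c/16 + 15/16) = 2*c*(8*c^2 - 2*c - 1)/(16*c^3 - 16*c^2 - 17*c + 15)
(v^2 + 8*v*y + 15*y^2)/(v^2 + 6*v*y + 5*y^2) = (v + 3*y)/(v + y)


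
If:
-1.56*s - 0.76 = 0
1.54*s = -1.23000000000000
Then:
No Solution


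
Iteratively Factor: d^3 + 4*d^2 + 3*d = (d)*(d^2 + 4*d + 3) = d*(d + 3)*(d + 1)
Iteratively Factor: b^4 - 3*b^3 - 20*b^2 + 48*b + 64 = (b - 4)*(b^3 + b^2 - 16*b - 16) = (b - 4)*(b + 1)*(b^2 - 16) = (b - 4)^2*(b + 1)*(b + 4)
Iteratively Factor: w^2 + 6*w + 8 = (w + 4)*(w + 2)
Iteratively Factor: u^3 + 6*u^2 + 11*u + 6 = (u + 1)*(u^2 + 5*u + 6) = (u + 1)*(u + 2)*(u + 3)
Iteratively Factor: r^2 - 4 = (r - 2)*(r + 2)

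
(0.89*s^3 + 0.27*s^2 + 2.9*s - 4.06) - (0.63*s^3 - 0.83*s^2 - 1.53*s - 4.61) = 0.26*s^3 + 1.1*s^2 + 4.43*s + 0.550000000000001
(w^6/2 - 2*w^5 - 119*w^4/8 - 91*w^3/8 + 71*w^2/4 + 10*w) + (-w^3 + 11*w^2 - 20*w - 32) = w^6/2 - 2*w^5 - 119*w^4/8 - 99*w^3/8 + 115*w^2/4 - 10*w - 32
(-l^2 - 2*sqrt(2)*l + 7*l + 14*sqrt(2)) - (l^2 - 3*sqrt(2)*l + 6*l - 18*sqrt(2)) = -2*l^2 + l + sqrt(2)*l + 32*sqrt(2)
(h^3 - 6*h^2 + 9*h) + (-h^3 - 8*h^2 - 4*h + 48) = -14*h^2 + 5*h + 48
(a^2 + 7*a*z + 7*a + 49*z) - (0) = a^2 + 7*a*z + 7*a + 49*z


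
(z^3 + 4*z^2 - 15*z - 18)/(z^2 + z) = z + 3 - 18/z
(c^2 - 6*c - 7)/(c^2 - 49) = (c + 1)/(c + 7)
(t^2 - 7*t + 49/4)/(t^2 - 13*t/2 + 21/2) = (t - 7/2)/(t - 3)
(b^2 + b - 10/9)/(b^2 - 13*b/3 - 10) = (b - 2/3)/(b - 6)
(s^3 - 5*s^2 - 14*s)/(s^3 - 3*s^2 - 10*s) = (s - 7)/(s - 5)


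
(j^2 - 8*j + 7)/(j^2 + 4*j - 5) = (j - 7)/(j + 5)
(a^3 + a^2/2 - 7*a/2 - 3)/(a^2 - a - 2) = a + 3/2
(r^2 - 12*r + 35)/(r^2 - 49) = (r - 5)/(r + 7)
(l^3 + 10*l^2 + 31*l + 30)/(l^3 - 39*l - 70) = (l + 3)/(l - 7)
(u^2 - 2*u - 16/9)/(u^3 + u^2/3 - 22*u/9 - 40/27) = 3*(3*u - 8)/(9*u^2 - 3*u - 20)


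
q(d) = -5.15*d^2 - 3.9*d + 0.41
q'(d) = -10.3*d - 3.9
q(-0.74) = 0.48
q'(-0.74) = 3.72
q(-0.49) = 1.08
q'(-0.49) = 1.15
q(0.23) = -0.76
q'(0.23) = -6.27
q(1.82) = -23.75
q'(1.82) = -22.65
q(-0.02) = 0.49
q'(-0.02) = -3.69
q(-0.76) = 0.40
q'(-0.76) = 3.93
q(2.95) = -55.91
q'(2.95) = -34.28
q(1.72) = -21.53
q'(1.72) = -21.62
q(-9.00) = -381.64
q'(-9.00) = 88.80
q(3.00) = -57.64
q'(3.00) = -34.80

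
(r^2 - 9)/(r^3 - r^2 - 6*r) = (r + 3)/(r*(r + 2))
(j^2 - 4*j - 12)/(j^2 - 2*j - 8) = (j - 6)/(j - 4)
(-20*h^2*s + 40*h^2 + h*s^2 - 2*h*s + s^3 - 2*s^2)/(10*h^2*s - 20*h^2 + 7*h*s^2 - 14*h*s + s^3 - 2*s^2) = (-4*h + s)/(2*h + s)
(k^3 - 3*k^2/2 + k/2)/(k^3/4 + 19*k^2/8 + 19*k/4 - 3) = 4*k*(k - 1)/(k^2 + 10*k + 24)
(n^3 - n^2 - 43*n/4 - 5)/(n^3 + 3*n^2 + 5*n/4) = (n - 4)/n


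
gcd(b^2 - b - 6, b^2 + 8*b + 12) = b + 2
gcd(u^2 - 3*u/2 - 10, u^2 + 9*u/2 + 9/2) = 1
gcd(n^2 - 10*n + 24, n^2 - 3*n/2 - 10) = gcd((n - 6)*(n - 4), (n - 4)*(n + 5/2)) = n - 4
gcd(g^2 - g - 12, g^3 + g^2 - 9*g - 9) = g + 3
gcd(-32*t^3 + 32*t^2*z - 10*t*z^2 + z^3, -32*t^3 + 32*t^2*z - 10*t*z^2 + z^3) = -32*t^3 + 32*t^2*z - 10*t*z^2 + z^3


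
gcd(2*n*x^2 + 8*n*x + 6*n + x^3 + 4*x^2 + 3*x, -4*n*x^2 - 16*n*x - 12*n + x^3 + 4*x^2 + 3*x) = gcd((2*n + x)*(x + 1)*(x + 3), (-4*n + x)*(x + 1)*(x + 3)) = x^2 + 4*x + 3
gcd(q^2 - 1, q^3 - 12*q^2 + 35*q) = 1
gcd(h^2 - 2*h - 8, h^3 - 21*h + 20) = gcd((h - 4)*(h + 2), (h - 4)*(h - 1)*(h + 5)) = h - 4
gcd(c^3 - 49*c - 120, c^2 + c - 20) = c + 5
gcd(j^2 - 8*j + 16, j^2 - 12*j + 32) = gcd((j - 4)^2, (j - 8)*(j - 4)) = j - 4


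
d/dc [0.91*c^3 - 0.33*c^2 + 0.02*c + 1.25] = 2.73*c^2 - 0.66*c + 0.02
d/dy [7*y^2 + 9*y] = 14*y + 9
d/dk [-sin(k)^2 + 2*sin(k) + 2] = 2*(1 - sin(k))*cos(k)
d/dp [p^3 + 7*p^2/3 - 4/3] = p*(9*p + 14)/3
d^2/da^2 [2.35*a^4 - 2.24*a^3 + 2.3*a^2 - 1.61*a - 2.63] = 28.2*a^2 - 13.44*a + 4.6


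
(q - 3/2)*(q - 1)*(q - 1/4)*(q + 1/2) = q^4 - 9*q^3/4 + 3*q^2/4 + 11*q/16 - 3/16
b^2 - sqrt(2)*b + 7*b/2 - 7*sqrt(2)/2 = (b + 7/2)*(b - sqrt(2))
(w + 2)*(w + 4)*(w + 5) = w^3 + 11*w^2 + 38*w + 40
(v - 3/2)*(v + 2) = v^2 + v/2 - 3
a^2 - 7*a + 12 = (a - 4)*(a - 3)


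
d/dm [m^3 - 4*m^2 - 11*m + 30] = 3*m^2 - 8*m - 11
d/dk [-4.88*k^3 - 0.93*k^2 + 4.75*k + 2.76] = -14.64*k^2 - 1.86*k + 4.75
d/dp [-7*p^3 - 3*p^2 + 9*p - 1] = -21*p^2 - 6*p + 9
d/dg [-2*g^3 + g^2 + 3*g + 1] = -6*g^2 + 2*g + 3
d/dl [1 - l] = -1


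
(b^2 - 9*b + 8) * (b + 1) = b^3 - 8*b^2 - b + 8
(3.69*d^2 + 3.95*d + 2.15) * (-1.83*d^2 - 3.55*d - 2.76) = -6.7527*d^4 - 20.328*d^3 - 28.1414*d^2 - 18.5345*d - 5.934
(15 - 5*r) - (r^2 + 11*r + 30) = -r^2 - 16*r - 15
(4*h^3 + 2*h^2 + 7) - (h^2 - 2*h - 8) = 4*h^3 + h^2 + 2*h + 15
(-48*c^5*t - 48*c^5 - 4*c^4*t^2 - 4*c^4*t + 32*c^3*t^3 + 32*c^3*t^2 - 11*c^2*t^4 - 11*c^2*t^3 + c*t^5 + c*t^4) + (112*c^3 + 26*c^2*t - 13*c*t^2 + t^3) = -48*c^5*t - 48*c^5 - 4*c^4*t^2 - 4*c^4*t + 32*c^3*t^3 + 32*c^3*t^2 + 112*c^3 - 11*c^2*t^4 - 11*c^2*t^3 + 26*c^2*t + c*t^5 + c*t^4 - 13*c*t^2 + t^3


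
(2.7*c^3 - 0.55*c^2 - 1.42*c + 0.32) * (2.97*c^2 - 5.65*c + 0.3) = 8.019*c^5 - 16.8885*c^4 - 0.2999*c^3 + 8.8084*c^2 - 2.234*c + 0.096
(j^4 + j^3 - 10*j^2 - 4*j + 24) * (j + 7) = j^5 + 8*j^4 - 3*j^3 - 74*j^2 - 4*j + 168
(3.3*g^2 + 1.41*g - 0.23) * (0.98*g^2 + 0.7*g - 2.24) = 3.234*g^4 + 3.6918*g^3 - 6.6304*g^2 - 3.3194*g + 0.5152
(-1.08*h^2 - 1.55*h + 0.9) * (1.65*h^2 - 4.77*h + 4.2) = -1.782*h^4 + 2.5941*h^3 + 4.3425*h^2 - 10.803*h + 3.78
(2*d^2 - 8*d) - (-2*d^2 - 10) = 4*d^2 - 8*d + 10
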